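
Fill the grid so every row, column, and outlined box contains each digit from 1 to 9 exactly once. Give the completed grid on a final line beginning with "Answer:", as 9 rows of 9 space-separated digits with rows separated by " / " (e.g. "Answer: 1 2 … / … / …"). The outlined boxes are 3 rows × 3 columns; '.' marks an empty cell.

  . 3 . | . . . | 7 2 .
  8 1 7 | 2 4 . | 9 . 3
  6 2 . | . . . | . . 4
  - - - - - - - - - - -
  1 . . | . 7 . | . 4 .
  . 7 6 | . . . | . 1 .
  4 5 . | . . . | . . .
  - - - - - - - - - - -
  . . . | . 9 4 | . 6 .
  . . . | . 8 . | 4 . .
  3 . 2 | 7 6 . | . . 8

Step 1. [r8c6∈{1,2,3,5}] across box 8, 2 lands solely at r8c6 ⇒ r8c6=2.
Step 2. [r2c8∈{5}] r2c8's peers cover all but 5. So r2c8=5.
Step 3. [r1c9∈{1,6}] in box 3, 6 fits only at r1c9, so r1c9=6.
Step 4. [r3c7∈{1,8}] r3c7 is the only open cell in box 3 admitting 1. So r3c7=1.
Step 5. [r9c7∈{5}] r9c7 is down to just 5. So r9c7=5.
Step 6. [r3c6∈{3,5,7,8,9}] across row 3, 7 lands solely at r3c6. So r3c6=7.
Step 7. [r9c8∈{9}] only 9 remains possible at r9c8, so r9c8=9.
Step 8. [r5c4∈{3,4,5,8,9}] r5c4 is the only open cell in row 5 admitting 4 ⇒ r5c4=4.
Step 9. [r5c1∈{2,9}] col 1 places 2 nowhere but r5c1. So r5c1=2.
Step 10. [r9c6∈{1}] r9c6 has the single candidate 1. So r9c6=1.
Step 11. [r6c5∈{1,2,3}] col 5 places 2 nowhere but r6c5, so r6c5=2.
Step 12. [r6c4∈{1,3,6,8,9}] in row 6, 1 fits only at r6c4, so r6c4=1.
Step 13. [r4c4∈{3,5,6,8,9}] across col 4, 6 lands solely at r4c4 ⇒ r4c4=6.
Step 14. [r7c2∈{8}] r7c2 is down to just 8 ⇒ r7c2=8.
Step 15. [r4c2∈{9}] only 9 remains possible at r4c2. So r4c2=9.
Step 16. [r6c7∈{3,6,8}] row 6 places 6 nowhere but r6c7, so r6c7=6.
Step 17. [r3c8∈{8}] r3c8 is down to just 8, so r3c8=8.
Step 18. [r1c4∈{5,8,9}] across col 4, 8 lands solely at r1c4. So r1c4=8.
Step 19. [r3c4∈{3,5,9}] in col 4, 9 fits only at r3c4. So r3c4=9.
Step 20. [r1c6∈{5}] r1c6 has the single candidate 5 ⇒ r1c6=5.
Step 21. [r5c5∈{3,5}] r5c5 is the only open cell in col 5 admitting 5, so r5c5=5.
Step 22. [r1c1∈{9}] r1c1 is down to just 9 ⇒ r1c1=9.
Step 23. [r3c3∈{5}] r3c3's peers cover all but 5, so r3c3=5.
Step 24. [r5c9∈{9}] r5c9's peers cover all but 9, so r5c9=9.
Step 25. [r6c9∈{7}] r6c9 has the single candidate 7. So r6c9=7.
Step 26. [r6c8∈{3}] r6c8 is down to just 3. So r6c8=3.
Step 27. [r7c3∈{1}] only 1 remains possible at r7c3 ⇒ r7c3=1.
Step 28. [r5c6∈{3,8}] across row 5, 3 lands solely at r5c6 ⇒ r5c6=3.
Step 29. [r4c6∈{8}] r4c6 has the single candidate 8, so r4c6=8.
Step 30. [r7c9∈{2}] r7c9 has the single candidate 2, so r7c9=2.
Step 31. [r8c4∈{3,5}] row 8 places 3 nowhere but r8c4 ⇒ r8c4=3.
Step 32. [r8c1∈{5,7}] r8c1 is the only open cell in row 8 admitting 5 ⇒ r8c1=5.
Step 33. [r9c2∈{4}] only 4 remains possible at r9c2. So r9c2=4.
Step 34. [r7c1∈{7}] r7c1 has the single candidate 7, so r7c1=7.
Step 35. [r3c5∈{3}] r3c5 is down to just 3 ⇒ r3c5=3.
Step 36. [r4c7∈{2}] only 2 remains possible at r4c7. So r4c7=2.
Step 37. [r7c4∈{5}] nothing but 5 survives at r7c4 ⇒ r7c4=5.
Step 38. [r4c9∈{5}] only 5 remains possible at r4c9, so r4c9=5.
Step 39. [r2c6∈{6}] r2c6's peers cover all but 6. So r2c6=6.
Step 40. [r6c6∈{9}] only 9 remains possible at r6c6 ⇒ r6c6=9.
Step 41. [r8c9∈{1}] r8c9's peers cover all but 1 ⇒ r8c9=1.
Step 42. [r7c7∈{3}] r7c7 is down to just 3 ⇒ r7c7=3.
Step 43. [r6c3∈{8}] r6c3 has the single candidate 8. So r6c3=8.
Step 44. [r4c3∈{3}] only 3 remains possible at r4c3 ⇒ r4c3=3.
Step 45. [r1c3∈{4}] r1c3's peers cover all but 4, so r1c3=4.
Step 46. [r1c5∈{1}] nothing but 1 survives at r1c5, so r1c5=1.
Step 47. [r8c3∈{9}] nothing but 9 survives at r8c3 ⇒ r8c3=9.
Step 48. [r8c2∈{6}] r8c2's peers cover all but 6, so r8c2=6.
Step 49. [r5c7∈{8}] nothing but 8 survives at r5c7. So r5c7=8.
Step 50. [r8c8∈{7}] only 7 remains possible at r8c8, so r8c8=7.

Answer: 9 3 4 8 1 5 7 2 6 / 8 1 7 2 4 6 9 5 3 / 6 2 5 9 3 7 1 8 4 / 1 9 3 6 7 8 2 4 5 / 2 7 6 4 5 3 8 1 9 / 4 5 8 1 2 9 6 3 7 / 7 8 1 5 9 4 3 6 2 / 5 6 9 3 8 2 4 7 1 / 3 4 2 7 6 1 5 9 8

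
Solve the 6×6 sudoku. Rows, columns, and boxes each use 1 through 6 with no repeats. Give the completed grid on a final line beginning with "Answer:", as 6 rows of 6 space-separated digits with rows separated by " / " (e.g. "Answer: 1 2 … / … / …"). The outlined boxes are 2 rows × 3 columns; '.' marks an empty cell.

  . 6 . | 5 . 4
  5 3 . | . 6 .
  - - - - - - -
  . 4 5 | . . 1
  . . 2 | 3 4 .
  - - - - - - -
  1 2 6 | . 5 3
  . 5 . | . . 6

Step 1. [r6c1∈{3,4}] across col 1, 4 lands solely at r6c1. So r6c1=4.
Step 2. [r3c5∈{2}] r3c5 is down to just 2. So r3c5=2.
Step 3. [r6c5∈{1}] r6c5 has the single candidate 1 ⇒ r6c5=1.
Step 4. [r2c4∈{1,2}] 1 has one home in col 4: r2c4 ⇒ r2c4=1.
Step 5. [r4c1∈{6}] r4c1 is down to just 6. So r4c1=6.
Step 6. [r4c2∈{1}] r4c2 has the single candidate 1 ⇒ r4c2=1.
Step 7. [r5c4∈{4}] r5c4 has the single candidate 4. So r5c4=4.
Step 8. [r6c3∈{3}] nothing but 3 survives at r6c3 ⇒ r6c3=3.
Step 9. [r2c3∈{4}] r2c3 has the single candidate 4. So r2c3=4.
Step 10. [r3c4∈{6}] only 6 remains possible at r3c4. So r3c4=6.
Step 11. [r4c6∈{5}] only 5 remains possible at r4c6. So r4c6=5.
Step 12. [r1c1∈{2}] r1c1 has the single candidate 2, so r1c1=2.
Step 13. [r1c5∈{3}] nothing but 3 survives at r1c5, so r1c5=3.
Step 14. [r6c4∈{2}] r6c4's peers cover all but 2, so r6c4=2.
Step 15. [r3c1∈{3}] r3c1's peers cover all but 3, so r3c1=3.
Step 16. [r1c3∈{1}] only 1 remains possible at r1c3. So r1c3=1.
Step 17. [r2c6∈{2}] r2c6 is down to just 2. So r2c6=2.

Answer: 2 6 1 5 3 4 / 5 3 4 1 6 2 / 3 4 5 6 2 1 / 6 1 2 3 4 5 / 1 2 6 4 5 3 / 4 5 3 2 1 6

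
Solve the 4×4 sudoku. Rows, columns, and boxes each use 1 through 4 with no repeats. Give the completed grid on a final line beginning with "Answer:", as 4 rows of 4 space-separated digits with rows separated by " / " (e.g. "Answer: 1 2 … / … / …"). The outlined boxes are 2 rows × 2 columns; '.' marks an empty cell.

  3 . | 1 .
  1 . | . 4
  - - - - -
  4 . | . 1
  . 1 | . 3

Step 1. [r3c3∈{2}] only 2 remains possible at r3c3, so r3c3=2.
Step 2. [r1c2∈{2,4}] in row 1, 4 fits only at r1c2 ⇒ r1c2=4.
Step 3. [r3c2∈{3}] r3c2 has the single candidate 3. So r3c2=3.
Step 4. [r4c1∈{2}] r4c1 has the single candidate 2 ⇒ r4c1=2.
Step 5. [r2c3∈{3}] only 3 remains possible at r2c3 ⇒ r2c3=3.
Step 6. [r1c4∈{2}] r1c4's peers cover all but 2. So r1c4=2.
Step 7. [r2c2∈{2}] only 2 remains possible at r2c2 ⇒ r2c2=2.
Step 8. [r4c3∈{4}] r4c3 is down to just 4 ⇒ r4c3=4.

Answer: 3 4 1 2 / 1 2 3 4 / 4 3 2 1 / 2 1 4 3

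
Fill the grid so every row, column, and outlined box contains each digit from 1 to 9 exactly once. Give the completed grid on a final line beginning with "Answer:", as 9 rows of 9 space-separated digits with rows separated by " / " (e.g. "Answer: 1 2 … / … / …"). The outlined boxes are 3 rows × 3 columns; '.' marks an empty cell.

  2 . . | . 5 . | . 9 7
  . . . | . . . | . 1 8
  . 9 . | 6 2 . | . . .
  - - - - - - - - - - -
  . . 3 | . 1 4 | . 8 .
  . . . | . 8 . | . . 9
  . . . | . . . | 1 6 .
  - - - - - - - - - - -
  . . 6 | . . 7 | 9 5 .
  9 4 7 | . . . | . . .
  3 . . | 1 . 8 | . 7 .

Step 1. [r3c1∈{1,4,5,7,8}] across row 3, 7 lands solely at r3c1. So r3c1=7.
Step 2. [r2c7∈{2,3,4,5,6}] in row 2, 2 fits only at r2c7 ⇒ r2c7=2.
Step 3. [r4c4∈{2,5,7,9}] across row 4, 9 lands solely at r4c4. So r4c4=9.
Step 4. [r5c6∈{2,3,5,6}] box 5 places 6 nowhere but r5c6, so r5c6=6.
Step 5. [r3c3∈{1,4,5,8}] r3c3 is the only open cell in row 3 admitting 8, so r3c3=8.
Step 6. [r1c7∈{3,4,6}] r1c7 is the only open cell in box 3 admitting 6, so r1c7=6.
Step 7. [r9c7∈{4}] r9c7 is down to just 4, so r9c7=4.
Step 8. [r8c9∈{1,2,3,6}] in row 8, 1 fits only at r8c9 ⇒ r8c9=1.
Step 9. [r6c3∈{2,4,5,9}] in row 6, 9 fits only at r6c3. So r6c3=9.
Step 10. [r2c6∈{3,9}] 9 has one home in col 6: r2c6 ⇒ r2c6=9.
Step 11. [r8c5∈{3,6}] across row 8, 6 lands solely at r8c5 ⇒ r8c5=6.
Step 12. [r1c4∈{3,4,8}] row 1 places 8 nowhere but r1c4 ⇒ r1c4=8.
Step 13. [r1c3∈{1,4}] across row 1, 4 lands solely at r1c3, so r1c3=4.
Step 14. [r1c2∈{1,3}] across box 1, 1 lands solely at r1c2 ⇒ r1c2=1.
Step 15. [r1c6∈{3}] only 3 remains possible at r1c6, so r1c6=3.
Step 16. [r2c3∈{5}] r2c3 has the single candidate 5 ⇒ r2c3=5.
Step 17. [r9c3∈{2}] r9c3 has the single candidate 2. So r9c3=2.
Step 18. [r9c2∈{5}] r9c2 has the single candidate 5. So r9c2=5.
Step 19. [r2c1∈{6}] r2c1 has the single candidate 6. So r2c1=6.
Step 20. [r4c1∈{5}] r4c1 is down to just 5, so r4c1=5.
Step 21. [r4c9∈{2}] nothing but 2 survives at r4c9 ⇒ r4c9=2.
Step 22. [r7c9∈{3}] r7c9 has the single candidate 3. So r7c9=3.
Step 23. [r7c4∈{2,4}] 2 has one home in row 7: r7c4, so r7c4=2.
Step 24. [r6c5∈{3,7}] across col 5, 3 lands solely at r6c5. So r6c5=3.
Step 25. [r7c1∈{1,8}] 1 has one home in row 7: r7c1, so r7c1=1.
Step 26. [r4c7∈{7}] r4c7's peers cover all but 7, so r4c7=7.
Step 27. [r5c1∈{4}] r5c1's peers cover all but 4 ⇒ r5c1=4.
Step 28. [r2c5∈{4,7}] across col 5, 7 lands solely at r2c5, so r2c5=7.
Step 29. [r5c2∈{2,7}] 2 has one home in row 5: r5c2, so r5c2=2.
Step 30. [r5c8∈{3}] r5c8 is down to just 3. So r5c8=3.
Step 31. [r5c7∈{5}] r5c7 is down to just 5 ⇒ r5c7=5.
Step 32. [r6c2∈{7,8}] 7 has one home in col 2: r6c2 ⇒ r6c2=7.
Step 33. [r6c4∈{5}] nothing but 5 survives at r6c4. So r6c4=5.
Step 34. [r6c9∈{4}] nothing but 4 survives at r6c9 ⇒ r6c9=4.
Step 35. [r3c9∈{5}] r3c9 is down to just 5 ⇒ r3c9=5.
Step 36. [r6c6∈{2}] r6c6 has the single candidate 2, so r6c6=2.
Step 37. [r2c2∈{3}] r2c2 has the single candidate 3. So r2c2=3.
Step 38. [r8c7∈{8}] r8c7 is down to just 8 ⇒ r8c7=8.
Step 39. [r9c5∈{9}] only 9 remains possible at r9c5. So r9c5=9.
Step 40. [r5c4∈{7}] only 7 remains possible at r5c4. So r5c4=7.
Step 41. [r2c4∈{4}] only 4 remains possible at r2c4 ⇒ r2c4=4.
Step 42. [r7c2∈{8}] r7c2's peers cover all but 8 ⇒ r7c2=8.
Step 43. [r5c3∈{1}] r5c3 is down to just 1. So r5c3=1.
Step 44. [r6c1∈{8}] r6c1's peers cover all but 8. So r6c1=8.
Step 45. [r3c8∈{4}] r3c8 is down to just 4, so r3c8=4.
Step 46. [r3c6∈{1}] r3c6 has the single candidate 1 ⇒ r3c6=1.
Step 47. [r8c8∈{2}] r8c8's peers cover all but 2, so r8c8=2.
Step 48. [r9c9∈{6}] nothing but 6 survives at r9c9 ⇒ r9c9=6.
Step 49. [r8c4∈{3}] nothing but 3 survives at r8c4, so r8c4=3.
Step 50. [r8c6∈{5}] r8c6 has the single candidate 5. So r8c6=5.
Step 51. [r3c7∈{3}] nothing but 3 survives at r3c7, so r3c7=3.
Step 52. [r4c2∈{6}] r4c2 has the single candidate 6 ⇒ r4c2=6.
Step 53. [r7c5∈{4}] r7c5's peers cover all but 4, so r7c5=4.

Answer: 2 1 4 8 5 3 6 9 7 / 6 3 5 4 7 9 2 1 8 / 7 9 8 6 2 1 3 4 5 / 5 6 3 9 1 4 7 8 2 / 4 2 1 7 8 6 5 3 9 / 8 7 9 5 3 2 1 6 4 / 1 8 6 2 4 7 9 5 3 / 9 4 7 3 6 5 8 2 1 / 3 5 2 1 9 8 4 7 6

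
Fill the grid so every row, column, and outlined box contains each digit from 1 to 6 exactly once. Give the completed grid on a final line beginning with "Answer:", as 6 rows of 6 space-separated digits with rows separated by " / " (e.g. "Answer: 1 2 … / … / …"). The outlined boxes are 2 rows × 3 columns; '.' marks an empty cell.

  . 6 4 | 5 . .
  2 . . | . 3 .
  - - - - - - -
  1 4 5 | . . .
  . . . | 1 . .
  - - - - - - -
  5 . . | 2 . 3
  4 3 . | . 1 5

Step 1. [r4c1∈{3,6}] 6 has one home in col 1: r4c1, so r4c1=6.
Step 2. [r6c4∈{6}] nothing but 6 survives at r6c4 ⇒ r6c4=6.
Step 3. [r2c6∈{1,4,6}] r2c6 is the only open cell in row 2 admitting 6 ⇒ r2c6=6.
Step 4. [r3c6∈{2}] nothing but 2 survives at r3c6. So r3c6=2.
Step 5. [r2c3∈{1}] nothing but 1 survives at r2c3 ⇒ r2c3=1.
Step 6. [r4c2∈{2}] r4c2's peers cover all but 2 ⇒ r4c2=2.
Step 7. [r4c6∈{4}] r4c6's peers cover all but 4, so r4c6=4.
Step 8. [r5c5∈{4}] r5c5 has the single candidate 4 ⇒ r5c5=4.
Step 9. [r4c3∈{3}] r4c3 has the single candidate 3 ⇒ r4c3=3.
Step 10. [r5c3∈{6}] r5c3 is down to just 6. So r5c3=6.
Step 11. [r2c4∈{4}] r2c4 is down to just 4. So r2c4=4.
Step 12. [r2c2∈{5}] nothing but 5 survives at r2c2 ⇒ r2c2=5.
Step 13. [r4c5∈{5}] r4c5 has the single candidate 5 ⇒ r4c5=5.
Step 14. [r1c1∈{3}] r1c1 is down to just 3. So r1c1=3.
Step 15. [r6c3∈{2}] r6c3 has the single candidate 2, so r6c3=2.
Step 16. [r1c5∈{2}] r1c5's peers cover all but 2 ⇒ r1c5=2.
Step 17. [r3c4∈{3}] r3c4's peers cover all but 3 ⇒ r3c4=3.
Step 18. [r5c2∈{1}] r5c2's peers cover all but 1 ⇒ r5c2=1.
Step 19. [r3c5∈{6}] r3c5 is down to just 6. So r3c5=6.
Step 20. [r1c6∈{1}] r1c6 is down to just 1, so r1c6=1.

Answer: 3 6 4 5 2 1 / 2 5 1 4 3 6 / 1 4 5 3 6 2 / 6 2 3 1 5 4 / 5 1 6 2 4 3 / 4 3 2 6 1 5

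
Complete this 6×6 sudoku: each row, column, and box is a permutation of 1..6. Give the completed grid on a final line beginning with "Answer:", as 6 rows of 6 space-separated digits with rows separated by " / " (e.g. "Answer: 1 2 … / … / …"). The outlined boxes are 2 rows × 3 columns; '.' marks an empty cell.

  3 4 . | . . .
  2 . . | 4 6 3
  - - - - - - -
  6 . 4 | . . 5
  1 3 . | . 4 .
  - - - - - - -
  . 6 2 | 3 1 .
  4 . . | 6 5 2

Step 1. [r2c2∈{1,5}] r2c2 is the only open cell in col 2 admitting 5 ⇒ r2c2=5.
Step 2. [r4c4∈{2}] r4c4 has the single candidate 2 ⇒ r4c4=2.
Step 3. [r2c3∈{1}] r2c3's peers cover all but 1. So r2c3=1.
Step 4. [r3c4∈{1}] nothing but 1 survives at r3c4. So r3c4=1.
Step 5. [r5c6∈{4}] r5c6 has the single candidate 4. So r5c6=4.
Step 6. [r4c6∈{6}] r4c6 is down to just 6 ⇒ r4c6=6.
Step 7. [r3c5∈{3}] nothing but 3 survives at r3c5 ⇒ r3c5=3.
Step 8. [r5c1∈{5}] r5c1 has the single candidate 5, so r5c1=5.
Step 9. [r1c4∈{5}] only 5 remains possible at r1c4, so r1c4=5.
Step 10. [r6c2∈{1}] only 1 remains possible at r6c2, so r6c2=1.
Step 11. [r4c3∈{5}] r4c3 has the single candidate 5 ⇒ r4c3=5.
Step 12. [r1c3∈{6}] nothing but 6 survives at r1c3, so r1c3=6.
Step 13. [r1c5∈{2}] only 2 remains possible at r1c5, so r1c5=2.
Step 14. [r3c2∈{2}] r3c2's peers cover all but 2. So r3c2=2.
Step 15. [r6c3∈{3}] r6c3 has the single candidate 3. So r6c3=3.
Step 16. [r1c6∈{1}] nothing but 1 survives at r1c6 ⇒ r1c6=1.

Answer: 3 4 6 5 2 1 / 2 5 1 4 6 3 / 6 2 4 1 3 5 / 1 3 5 2 4 6 / 5 6 2 3 1 4 / 4 1 3 6 5 2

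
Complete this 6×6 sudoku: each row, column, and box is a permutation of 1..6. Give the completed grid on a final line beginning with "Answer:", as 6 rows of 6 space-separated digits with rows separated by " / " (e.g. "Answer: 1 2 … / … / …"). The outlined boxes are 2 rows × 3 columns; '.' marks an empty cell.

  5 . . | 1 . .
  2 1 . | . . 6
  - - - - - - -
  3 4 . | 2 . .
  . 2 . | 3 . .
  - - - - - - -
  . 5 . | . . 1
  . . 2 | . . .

Step 1. [r3c6∈{5}] r3c6's peers cover all but 5 ⇒ r3c6=5.
Step 2. [r5c5∈{2,3,4,6}] across row 5, 2 lands solely at r5c5. So r5c5=2.
Step 3. [r5c3∈{3,4,6}] r5c3 is the only open cell in row 5 admitting 3, so r5c3=3.
Step 4. [r6c2∈{6}] r6c2's peers cover all but 6 ⇒ r6c2=6.
Step 5. [r2c5∈{3,4,5}] row 2 places 3 nowhere but r2c5, so r2c5=3.
Step 6. [r1c5∈{4}] r1c5 is down to just 4. So r1c5=4.
Step 7. [r4c1∈{1,6}] col 1 places 6 nowhere but r4c1 ⇒ r4c1=6.
Step 8. [r3c3∈{1}] r3c3's peers cover all but 1. So r3c3=1.
Step 9. [r5c1∈{4}] nothing but 4 survives at r5c1. So r5c1=4.
Step 10. [r6c4∈{4,5}] r6c4 is the only open cell in col 4 admitting 4 ⇒ r6c4=4.
Step 11. [r1c3∈{6}] r1c3 is down to just 6 ⇒ r1c3=6.
Step 12. [r3c5∈{6}] r3c5's peers cover all but 6, so r3c5=6.
Step 13. [r6c1∈{1}] r6c1 is down to just 1, so r6c1=1.
Step 14. [r4c5∈{1}] nothing but 1 survives at r4c5. So r4c5=1.
Step 15. [r2c3∈{4}] r2c3 has the single candidate 4. So r2c3=4.
Step 16. [r4c3∈{5}] nothing but 5 survives at r4c3, so r4c3=5.
Step 17. [r4c6∈{4}] r4c6 has the single candidate 4. So r4c6=4.
Step 18. [r1c6∈{2}] r1c6 has the single candidate 2. So r1c6=2.
Step 19. [r2c4∈{5}] r2c4's peers cover all but 5, so r2c4=5.
Step 20. [r5c4∈{6}] r5c4's peers cover all but 6 ⇒ r5c4=6.
Step 21. [r6c6∈{3}] r6c6 has the single candidate 3 ⇒ r6c6=3.
Step 22. [r6c5∈{5}] r6c5 is down to just 5, so r6c5=5.
Step 23. [r1c2∈{3}] r1c2 has the single candidate 3, so r1c2=3.

Answer: 5 3 6 1 4 2 / 2 1 4 5 3 6 / 3 4 1 2 6 5 / 6 2 5 3 1 4 / 4 5 3 6 2 1 / 1 6 2 4 5 3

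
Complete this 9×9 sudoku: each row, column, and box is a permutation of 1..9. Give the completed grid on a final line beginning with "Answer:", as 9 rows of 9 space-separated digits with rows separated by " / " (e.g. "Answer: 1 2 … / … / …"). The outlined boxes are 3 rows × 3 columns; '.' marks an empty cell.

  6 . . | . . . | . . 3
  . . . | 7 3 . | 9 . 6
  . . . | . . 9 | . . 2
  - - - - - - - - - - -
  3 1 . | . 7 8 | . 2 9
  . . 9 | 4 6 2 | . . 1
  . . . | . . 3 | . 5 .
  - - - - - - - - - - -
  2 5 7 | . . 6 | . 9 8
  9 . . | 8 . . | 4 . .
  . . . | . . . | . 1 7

Step 1. [r4c3∈{4,5,6}] across row 4, 4 lands solely at r4c3, so r4c3=4.
Step 2. [r8c3∈{1,3,6}] in box 7, 1 fits only at r8c3 ⇒ r8c3=1.
Step 3. [r7c5∈{1,4}] across row 7, 4 lands solely at r7c5, so r7c5=4.
Step 4. [r9c6∈{5}] r9c6 has the single candidate 5 ⇒ r9c6=5.
Step 5. [r1c2∈{2,4,7,8,9}] r1c2 is the only open cell in row 1 admitting 9 ⇒ r1c2=9.
Step 6. [r7c4∈{1,3}] across row 7, 1 lands solely at r7c4. So r7c4=1.
Step 7. [r9c4∈{2,3,9}] across col 4, 3 lands solely at r9c4, so r9c4=3.
Step 8. [r5c1∈{5,7,8}] row 5 places 5 nowhere but r5c1 ⇒ r5c1=5.
Step 9. [r2c3∈{2,5,8}] r2c3 is the only open cell in row 2 admitting 5 ⇒ r2c3=5.
Step 10. [r2c2∈{2,4,8}] row 2 places 2 nowhere but r2c2 ⇒ r2c2=2.
Step 11. [r1c3∈{8}] nothing but 8 survives at r1c3, so r1c3=8.
Step 12. [r3c5∈{1,5,8}] r3c5 is the only open cell in col 5 admitting 8, so r3c5=8.
Step 13. [r1c5∈{1,2,5}] r1c5 is the only open cell in col 5 admitting 5. So r1c5=5.
Step 14. [r9c3∈{6}] r9c3's peers cover all but 6, so r9c3=6.
Step 15. [r6c2∈{6,7,8}] 6 has one home in col 2: r6c2 ⇒ r6c2=6.
Step 16. [r8c2∈{3}] nothing but 3 survives at r8c2 ⇒ r8c2=3.
Step 17. [r5c8∈{3,7,8}] in col 8, 3 fits only at r5c8, so r5c8=3.
Step 18. [r3c7∈{1,5,7}] 5 has one home in row 3: r3c7. So r3c7=5.
Step 19. [r3c1∈{1,4,7}] across row 3, 1 lands solely at r3c1. So r3c1=1.
Step 20. [r2c1∈{4}] r2c1 has the single candidate 4. So r2c1=4.
Step 21. [r6c1∈{7,8}] col 1 places 7 nowhere but r6c1. So r6c1=7.
Step 22. [r5c2∈{8}] r5c2's peers cover all but 8, so r5c2=8.
Step 23. [r1c6∈{1,4}] r1c6 is the only open cell in col 6 admitting 4 ⇒ r1c6=4.
Step 24. [r9c5∈{2,9}] across row 9, 9 lands solely at r9c5, so r9c5=9.
Step 25. [r1c8∈{7}] only 7 remains possible at r1c8. So r1c8=7.
Step 26. [r9c7∈{2}] nothing but 2 survives at r9c7, so r9c7=2.
Step 27. [r5c7∈{7}] r5c7's peers cover all but 7. So r5c7=7.
Step 28. [r2c8∈{8}] only 8 remains possible at r2c8 ⇒ r2c8=8.
Step 29. [r6c9∈{4}] r6c9 is down to just 4 ⇒ r6c9=4.
Step 30. [r8c8∈{6}] r8c8 has the single candidate 6. So r8c8=6.
Step 31. [r8c5∈{2}] only 2 remains possible at r8c5, so r8c5=2.
Step 32. [r3c2∈{7}] only 7 remains possible at r3c2 ⇒ r3c2=7.
Step 33. [r4c4∈{5}] r4c4's peers cover all but 5. So r4c4=5.
Step 34. [r3c4∈{6}] r3c4 has the single candidate 6 ⇒ r3c4=6.
Step 35. [r6c3∈{2}] only 2 remains possible at r6c3 ⇒ r6c3=2.
Step 36. [r7c7∈{3}] r7c7 has the single candidate 3 ⇒ r7c7=3.
Step 37. [r1c4∈{2}] r1c4 is down to just 2 ⇒ r1c4=2.
Step 38. [r9c1∈{8}] nothing but 8 survives at r9c1 ⇒ r9c1=8.
Step 39. [r6c4∈{9}] r6c4 is down to just 9 ⇒ r6c4=9.
Step 40. [r8c9∈{5}] r8c9 is down to just 5 ⇒ r8c9=5.
Step 41. [r6c7∈{8}] nothing but 8 survives at r6c7 ⇒ r6c7=8.
Step 42. [r6c5∈{1}] only 1 remains possible at r6c5, so r6c5=1.
Step 43. [r1c7∈{1}] nothing but 1 survives at r1c7 ⇒ r1c7=1.
Step 44. [r3c3∈{3}] r3c3 is down to just 3, so r3c3=3.
Step 45. [r9c2∈{4}] r9c2 is down to just 4, so r9c2=4.
Step 46. [r2c6∈{1}] r2c6 has the single candidate 1. So r2c6=1.
Step 47. [r3c8∈{4}] r3c8 is down to just 4. So r3c8=4.
Step 48. [r4c7∈{6}] nothing but 6 survives at r4c7. So r4c7=6.
Step 49. [r8c6∈{7}] r8c6's peers cover all but 7, so r8c6=7.

Answer: 6 9 8 2 5 4 1 7 3 / 4 2 5 7 3 1 9 8 6 / 1 7 3 6 8 9 5 4 2 / 3 1 4 5 7 8 6 2 9 / 5 8 9 4 6 2 7 3 1 / 7 6 2 9 1 3 8 5 4 / 2 5 7 1 4 6 3 9 8 / 9 3 1 8 2 7 4 6 5 / 8 4 6 3 9 5 2 1 7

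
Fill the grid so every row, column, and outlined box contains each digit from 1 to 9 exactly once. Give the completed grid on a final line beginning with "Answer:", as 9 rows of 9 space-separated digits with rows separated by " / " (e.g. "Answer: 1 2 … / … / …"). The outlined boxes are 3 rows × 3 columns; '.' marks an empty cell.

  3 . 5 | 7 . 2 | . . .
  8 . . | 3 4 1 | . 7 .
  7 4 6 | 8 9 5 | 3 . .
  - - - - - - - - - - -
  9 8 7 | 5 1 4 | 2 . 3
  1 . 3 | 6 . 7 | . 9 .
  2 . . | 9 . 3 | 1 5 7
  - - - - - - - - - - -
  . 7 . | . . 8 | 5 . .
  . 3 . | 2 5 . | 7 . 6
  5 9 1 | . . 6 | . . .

Step 1. [r8c8∈{1,4,8}] r8c8 is the only open cell in row 8 admitting 1, so r8c8=1.
Step 2. [r3c8∈{2}] r3c8 is down to just 2. So r3c8=2.
Step 3. [r9c4∈{4}] nothing but 4 survives at r9c4 ⇒ r9c4=4.
Step 4. [r9c7∈{8}] r9c7 has the single candidate 8 ⇒ r9c7=8.
Step 5. [r7c9∈{2,4,9}] 9 has one home in row 7: r7c9 ⇒ r7c9=9.
Step 6. [r7c8∈{3,4}] r7c8 is the only open cell in box 9 admitting 4 ⇒ r7c8=4.
Step 7. [r5c9∈{4,8}] across box 6, 8 lands solely at r5c9. So r5c9=8.
Step 8. [r1c7∈{4,6,9}] across row 1, 9 lands solely at r1c7 ⇒ r1c7=9.
Step 9. [r9c5∈{3,7}] across row 9, 7 lands solely at r9c5 ⇒ r9c5=7.
Step 10. [r1c8∈{6,8}] in row 1, 8 fits only at r1c8. So r1c8=8.
Step 11. [r8c1∈{4}] r8c1's peers cover all but 4 ⇒ r8c1=4.
Step 12. [r1c2∈{1}] r1c2 has the single candidate 1. So r1c2=1.
Step 13. [r7c3∈{2}] nothing but 2 survives at r7c3 ⇒ r7c3=2.
Step 14. [r7c4∈{1}] only 1 remains possible at r7c4, so r7c4=1.
Step 15. [r2c3∈{9}] r2c3's peers cover all but 9, so r2c3=9.
Step 16. [r2c7∈{6}] r2c7's peers cover all but 6 ⇒ r2c7=6.
Step 17. [r6c3∈{4}] only 4 remains possible at r6c3. So r6c3=4.
Step 18. [r1c5∈{6}] nothing but 6 survives at r1c5. So r1c5=6.
Step 19. [r7c1∈{6}] nothing but 6 survives at r7c1 ⇒ r7c1=6.
Step 20. [r5c2∈{5}] r5c2 has the single candidate 5, so r5c2=5.
Step 21. [r3c9∈{1}] r3c9 is down to just 1. So r3c9=1.
Step 22. [r1c9∈{4}] nothing but 4 survives at r1c9 ⇒ r1c9=4.
Step 23. [r7c5∈{3}] r7c5 has the single candidate 3 ⇒ r7c5=3.
Step 24. [r8c3∈{8}] only 8 remains possible at r8c3, so r8c3=8.
Step 25. [r2c9∈{5}] only 5 remains possible at r2c9, so r2c9=5.
Step 26. [r5c5∈{2}] r5c5 is down to just 2, so r5c5=2.
Step 27. [r5c7∈{4}] r5c7 is down to just 4, so r5c7=4.
Step 28. [r8c6∈{9}] r8c6's peers cover all but 9, so r8c6=9.
Step 29. [r4c8∈{6}] r4c8 has the single candidate 6 ⇒ r4c8=6.
Step 30. [r9c8∈{3}] nothing but 3 survives at r9c8. So r9c8=3.
Step 31. [r9c9∈{2}] r9c9's peers cover all but 2, so r9c9=2.
Step 32. [r6c2∈{6}] r6c2 has the single candidate 6 ⇒ r6c2=6.
Step 33. [r2c2∈{2}] only 2 remains possible at r2c2. So r2c2=2.
Step 34. [r6c5∈{8}] r6c5's peers cover all but 8, so r6c5=8.

Answer: 3 1 5 7 6 2 9 8 4 / 8 2 9 3 4 1 6 7 5 / 7 4 6 8 9 5 3 2 1 / 9 8 7 5 1 4 2 6 3 / 1 5 3 6 2 7 4 9 8 / 2 6 4 9 8 3 1 5 7 / 6 7 2 1 3 8 5 4 9 / 4 3 8 2 5 9 7 1 6 / 5 9 1 4 7 6 8 3 2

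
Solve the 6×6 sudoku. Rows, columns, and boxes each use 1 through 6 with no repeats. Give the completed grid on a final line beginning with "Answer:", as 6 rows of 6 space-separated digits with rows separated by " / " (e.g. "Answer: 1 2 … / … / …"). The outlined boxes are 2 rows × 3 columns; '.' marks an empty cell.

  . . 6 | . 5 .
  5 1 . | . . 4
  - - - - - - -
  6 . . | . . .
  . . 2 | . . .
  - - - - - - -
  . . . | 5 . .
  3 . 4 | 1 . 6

Step 1. [r3c3∈{1,3,5}] in col 3, 5 fits only at r3c3. So r3c3=5.
Step 2. [r6c5∈{2}] only 2 remains possible at r6c5 ⇒ r6c5=2.
Step 3. [r2c4∈{2,3,6}] across row 2, 2 lands solely at r2c4 ⇒ r2c4=2.
Step 4. [r1c4∈{3}] r1c4's peers cover all but 3, so r1c4=3.
Step 5. [r4c1∈{1,4}] in box 3, 1 fits only at r4c1 ⇒ r4c1=1.
Step 6. [r3c4∈{4}] r3c4's peers cover all but 4, so r3c4=4.
Step 7. [r5c6∈{3}] r5c6 has the single candidate 3, so r5c6=3.
Step 8. [r4c2∈{3,4}] 4 has one home in row 4: r4c2 ⇒ r4c2=4.
Step 9. [r5c1∈{2}] only 2 remains possible at r5c1 ⇒ r5c1=2.
Step 10. [r4c5∈{3,6}] across row 4, 3 lands solely at r4c5. So r4c5=3.
Step 11. [r1c6∈{1}] r1c6's peers cover all but 1. So r1c6=1.
Step 12. [r2c5∈{6}] r2c5's peers cover all but 6. So r2c5=6.
Step 13. [r3c6∈{2}] r3c6 has the single candidate 2. So r3c6=2.
Step 14. [r1c2∈{2}] r1c2 has the single candidate 2. So r1c2=2.
Step 15. [r3c5∈{1}] nothing but 1 survives at r3c5 ⇒ r3c5=1.
Step 16. [r3c2∈{3}] r3c2's peers cover all but 3, so r3c2=3.
Step 17. [r6c2∈{5}] only 5 remains possible at r6c2, so r6c2=5.
Step 18. [r5c5∈{4}] r5c5 has the single candidate 4 ⇒ r5c5=4.
Step 19. [r5c2∈{6}] r5c2 is down to just 6. So r5c2=6.
Step 20. [r5c3∈{1}] r5c3 is down to just 1 ⇒ r5c3=1.
Step 21. [r4c6∈{5}] only 5 remains possible at r4c6. So r4c6=5.
Step 22. [r1c1∈{4}] r1c1 is down to just 4, so r1c1=4.
Step 23. [r4c4∈{6}] r4c4 is down to just 6, so r4c4=6.
Step 24. [r2c3∈{3}] nothing but 3 survives at r2c3 ⇒ r2c3=3.

Answer: 4 2 6 3 5 1 / 5 1 3 2 6 4 / 6 3 5 4 1 2 / 1 4 2 6 3 5 / 2 6 1 5 4 3 / 3 5 4 1 2 6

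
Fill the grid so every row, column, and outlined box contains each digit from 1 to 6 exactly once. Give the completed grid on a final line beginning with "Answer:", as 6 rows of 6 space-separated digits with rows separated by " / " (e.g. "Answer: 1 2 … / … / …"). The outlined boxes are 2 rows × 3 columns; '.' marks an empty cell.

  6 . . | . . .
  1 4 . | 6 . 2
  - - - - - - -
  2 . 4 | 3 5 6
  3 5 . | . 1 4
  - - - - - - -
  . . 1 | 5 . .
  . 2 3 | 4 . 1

Step 1. [r2c5∈{3}] r2c5 has the single candidate 3 ⇒ r2c5=3.
Step 2. [r2c3∈{5}] r2c3 has the single candidate 5. So r2c3=5.
Step 3. [r5c5∈{2,6}] in row 5, 2 fits only at r5c5 ⇒ r5c5=2.
Step 4. [r6c5∈{6}] r6c5 is down to just 6 ⇒ r6c5=6.
Step 5. [r4c3∈{6}] r4c3's peers cover all but 6. So r4c3=6.
Step 6. [r5c2∈{6}] r5c2 is down to just 6, so r5c2=6.
Step 7. [r1c4∈{1}] r1c4 is down to just 1. So r1c4=1.
Step 8. [r3c2∈{1}] r3c2 is down to just 1. So r3c2=1.
Step 9. [r6c1∈{5}] nothing but 5 survives at r6c1. So r6c1=5.
Step 10. [r5c1∈{4}] r5c1 is down to just 4 ⇒ r5c1=4.
Step 11. [r1c5∈{4}] nothing but 4 survives at r1c5. So r1c5=4.
Step 12. [r1c3∈{2}] r1c3 has the single candidate 2. So r1c3=2.
Step 13. [r1c6∈{5}] r1c6's peers cover all but 5 ⇒ r1c6=5.
Step 14. [r4c4∈{2}] r4c4 is down to just 2. So r4c4=2.
Step 15. [r5c6∈{3}] nothing but 3 survives at r5c6 ⇒ r5c6=3.
Step 16. [r1c2∈{3}] r1c2's peers cover all but 3 ⇒ r1c2=3.

Answer: 6 3 2 1 4 5 / 1 4 5 6 3 2 / 2 1 4 3 5 6 / 3 5 6 2 1 4 / 4 6 1 5 2 3 / 5 2 3 4 6 1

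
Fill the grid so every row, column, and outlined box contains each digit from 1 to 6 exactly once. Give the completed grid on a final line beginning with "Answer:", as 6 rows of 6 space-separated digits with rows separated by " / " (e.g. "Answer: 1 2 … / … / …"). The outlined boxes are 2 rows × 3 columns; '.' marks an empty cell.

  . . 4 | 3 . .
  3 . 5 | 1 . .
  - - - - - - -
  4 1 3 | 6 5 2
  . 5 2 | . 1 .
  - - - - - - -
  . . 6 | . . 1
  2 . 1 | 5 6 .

Step 1. [r5c5∈{2,3,4}] r5c5 is the only open cell in col 5 admitting 3 ⇒ r5c5=3.
Step 2. [r6c6∈{4}] only 4 remains possible at r6c6 ⇒ r6c6=4.
Step 3. [r2c6∈{6}] r2c6's peers cover all but 6 ⇒ r2c6=6.
Step 4. [r1c5∈{2}] nothing but 2 survives at r1c5, so r1c5=2.
Step 5. [r1c2∈{6}] only 6 remains possible at r1c2 ⇒ r1c2=6.
Step 6. [r4c4∈{4}] r4c4 is down to just 4. So r4c4=4.
Step 7. [r2c2∈{2}] r2c2 has the single candidate 2, so r2c2=2.
Step 8. [r2c5∈{4}] r2c5 is down to just 4 ⇒ r2c5=4.
Step 9. [r5c2∈{4}] nothing but 4 survives at r5c2 ⇒ r5c2=4.
Step 10. [r6c2∈{3}] nothing but 3 survives at r6c2 ⇒ r6c2=3.
Step 11. [r4c6∈{3}] nothing but 3 survives at r4c6, so r4c6=3.
Step 12. [r1c6∈{5}] r1c6's peers cover all but 5, so r1c6=5.
Step 13. [r1c1∈{1}] r1c1 has the single candidate 1, so r1c1=1.
Step 14. [r5c1∈{5}] r5c1's peers cover all but 5. So r5c1=5.
Step 15. [r5c4∈{2}] nothing but 2 survives at r5c4, so r5c4=2.
Step 16. [r4c1∈{6}] r4c1 has the single candidate 6. So r4c1=6.

Answer: 1 6 4 3 2 5 / 3 2 5 1 4 6 / 4 1 3 6 5 2 / 6 5 2 4 1 3 / 5 4 6 2 3 1 / 2 3 1 5 6 4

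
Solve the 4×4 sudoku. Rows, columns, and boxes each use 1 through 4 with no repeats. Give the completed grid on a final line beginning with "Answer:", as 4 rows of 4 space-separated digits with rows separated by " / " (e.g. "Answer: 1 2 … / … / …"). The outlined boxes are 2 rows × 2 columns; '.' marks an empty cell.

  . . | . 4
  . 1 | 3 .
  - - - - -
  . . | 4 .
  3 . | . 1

Step 1. [r1c1∈{2}] nothing but 2 survives at r1c1. So r1c1=2.
Step 2. [r3c2∈{2}] only 2 remains possible at r3c2, so r3c2=2.
Step 3. [r3c4∈{3}] r3c4 has the single candidate 3, so r3c4=3.
Step 4. [r2c4∈{2}] r2c4 has the single candidate 2. So r2c4=2.
Step 5. [r4c3∈{2}] only 2 remains possible at r4c3, so r4c3=2.
Step 6. [r1c3∈{1}] r1c3 is down to just 1, so r1c3=1.
Step 7. [r4c2∈{4}] only 4 remains possible at r4c2 ⇒ r4c2=4.
Step 8. [r2c1∈{4}] r2c1's peers cover all but 4. So r2c1=4.
Step 9. [r3c1∈{1}] r3c1 is down to just 1. So r3c1=1.
Step 10. [r1c2∈{3}] only 3 remains possible at r1c2 ⇒ r1c2=3.

Answer: 2 3 1 4 / 4 1 3 2 / 1 2 4 3 / 3 4 2 1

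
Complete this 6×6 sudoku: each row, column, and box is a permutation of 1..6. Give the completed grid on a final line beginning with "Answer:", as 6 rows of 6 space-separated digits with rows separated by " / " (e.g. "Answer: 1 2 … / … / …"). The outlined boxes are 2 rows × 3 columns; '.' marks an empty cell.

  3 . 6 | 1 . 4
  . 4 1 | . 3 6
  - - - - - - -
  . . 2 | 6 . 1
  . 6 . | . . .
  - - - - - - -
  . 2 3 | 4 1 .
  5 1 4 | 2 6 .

Step 1. [r4c3∈{5}] r4c3's peers cover all but 5, so r4c3=5.
Step 2. [r1c5∈{2,5}] across row 1, 2 lands solely at r1c5 ⇒ r1c5=2.
Step 3. [r3c1∈{4}] r3c1's peers cover all but 4. So r3c1=4.
Step 4. [r4c4∈{3}] r4c4's peers cover all but 3 ⇒ r4c4=3.
Step 5. [r4c1∈{1}] nothing but 1 survives at r4c1 ⇒ r4c1=1.
Step 6. [r3c5∈{5}] r3c5 is down to just 5. So r3c5=5.
Step 7. [r1c2∈{5}] nothing but 5 survives at r1c2 ⇒ r1c2=5.
Step 8. [r3c2∈{3}] r3c2 is down to just 3. So r3c2=3.
Step 9. [r4c5∈{4}] nothing but 4 survives at r4c5 ⇒ r4c5=4.
Step 10. [r4c6∈{2}] nothing but 2 survives at r4c6, so r4c6=2.
Step 11. [r6c6∈{3}] r6c6's peers cover all but 3 ⇒ r6c6=3.
Step 12. [r5c1∈{6}] r5c1 is down to just 6. So r5c1=6.
Step 13. [r5c6∈{5}] nothing but 5 survives at r5c6, so r5c6=5.
Step 14. [r2c4∈{5}] only 5 remains possible at r2c4, so r2c4=5.
Step 15. [r2c1∈{2}] r2c1 is down to just 2 ⇒ r2c1=2.

Answer: 3 5 6 1 2 4 / 2 4 1 5 3 6 / 4 3 2 6 5 1 / 1 6 5 3 4 2 / 6 2 3 4 1 5 / 5 1 4 2 6 3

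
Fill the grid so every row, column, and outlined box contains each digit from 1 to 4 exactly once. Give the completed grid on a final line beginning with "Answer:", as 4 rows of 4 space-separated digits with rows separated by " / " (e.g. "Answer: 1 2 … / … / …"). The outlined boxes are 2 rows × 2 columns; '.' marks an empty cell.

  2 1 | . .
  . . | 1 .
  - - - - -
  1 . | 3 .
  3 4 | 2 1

Step 1. [r1c4∈{3,4}] across row 1, 3 lands solely at r1c4 ⇒ r1c4=3.
Step 2. [r2c4∈{2,4}] row 2 places 2 nowhere but r2c4. So r2c4=2.
Step 3. [r2c2∈{3}] r2c2 has the single candidate 3. So r2c2=3.
Step 4. [r3c4∈{4}] nothing but 4 survives at r3c4. So r3c4=4.
Step 5. [r3c2∈{2}] r3c2's peers cover all but 2 ⇒ r3c2=2.
Step 6. [r2c1∈{4}] r2c1's peers cover all but 4. So r2c1=4.
Step 7. [r1c3∈{4}] only 4 remains possible at r1c3. So r1c3=4.

Answer: 2 1 4 3 / 4 3 1 2 / 1 2 3 4 / 3 4 2 1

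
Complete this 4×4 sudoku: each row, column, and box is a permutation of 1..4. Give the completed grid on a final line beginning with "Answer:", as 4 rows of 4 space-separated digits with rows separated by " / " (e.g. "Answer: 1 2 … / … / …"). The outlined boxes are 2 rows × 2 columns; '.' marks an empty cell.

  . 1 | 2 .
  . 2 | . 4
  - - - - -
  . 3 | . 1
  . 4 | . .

Step 1. [r1c4∈{3}] r1c4's peers cover all but 3 ⇒ r1c4=3.
Step 2. [r3c1∈{2}] r3c1 has the single candidate 2, so r3c1=2.
Step 3. [r4c1∈{1}] r4c1 has the single candidate 1. So r4c1=1.
Step 4. [r4c4∈{2}] r4c4's peers cover all but 2 ⇒ r4c4=2.
Step 5. [r1c1∈{4}] r1c1 has the single candidate 4 ⇒ r1c1=4.
Step 6. [r3c3∈{4}] nothing but 4 survives at r3c3 ⇒ r3c3=4.
Step 7. [r4c3∈{3}] only 3 remains possible at r4c3, so r4c3=3.
Step 8. [r2c1∈{3}] nothing but 3 survives at r2c1, so r2c1=3.
Step 9. [r2c3∈{1}] r2c3 is down to just 1. So r2c3=1.

Answer: 4 1 2 3 / 3 2 1 4 / 2 3 4 1 / 1 4 3 2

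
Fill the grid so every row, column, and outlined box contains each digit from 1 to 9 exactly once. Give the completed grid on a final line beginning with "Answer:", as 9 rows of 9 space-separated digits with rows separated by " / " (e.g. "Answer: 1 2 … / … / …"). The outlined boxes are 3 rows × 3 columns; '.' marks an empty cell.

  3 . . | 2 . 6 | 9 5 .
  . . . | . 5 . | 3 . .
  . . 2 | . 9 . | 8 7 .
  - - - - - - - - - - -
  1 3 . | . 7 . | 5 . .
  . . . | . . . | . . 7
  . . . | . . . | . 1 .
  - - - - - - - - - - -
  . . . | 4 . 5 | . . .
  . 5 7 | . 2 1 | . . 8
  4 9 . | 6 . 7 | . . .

Step 1. [r8c1∈{6}] r8c1 is down to just 6. So r8c1=6.
Step 2. [r1c2∈{1,4,7,8}] across row 1, 7 lands solely at r1c2. So r1c2=7.
Step 3. [r8c4∈{3,9}] r8c4 is the only open cell in box 8 admitting 9 ⇒ r8c4=9.
Step 4. [r4c4∈{8}] r4c4's peers cover all but 8 ⇒ r4c4=8.
Step 5. [r5c8∈{2,3,4,6,8,9}] 8 has one home in col 8: r5c8. So r5c8=8.
Step 6. [r6c9∈{2,3,4,6,9}] r6c9 is the only open cell in box 6 admitting 3. So r6c9=3.
Step 7. [r2c6∈{4,8}] col 6 places 8 nowhere but r2c6. So r2c6=8.
Step 8. [r1c3∈{1,4,8}] across row 1, 8 lands solely at r1c3 ⇒ r1c3=8.
Step 9. [r6c1∈{2,5,7,8,9}] row 6 places 7 nowhere but r6c1 ⇒ r6c1=7.
Step 10. [r6c2∈{2,4,6,8}] across row 6, 8 lands solely at r6c2 ⇒ r6c2=8.
Step 11. [r8c7∈{4}] nothing but 4 survives at r8c7. So r8c7=4.
Step 12. [r7c7∈{1,2,6,7}] across row 7, 7 lands solely at r7c7, so r7c7=7.
Step 13. [r9c7∈{1,2}] 1 has one home in col 7: r9c7, so r9c7=1.
Step 14. [r9c3∈{3}] only 3 remains possible at r9c3, so r9c3=3.
Step 15. [r9c8∈{2}] r9c8's peers cover all but 2 ⇒ r9c8=2.
Step 16. [r2c9∈{1,2,4,6}] row 2 places 2 nowhere but r2c9. So r2c9=2.
Step 17. [r4c6∈{2,4,9}] r4c6 is the only open cell in row 4 admitting 2 ⇒ r4c6=2.
Step 18. [r7c5∈{3,8}] in box 8, 3 fits only at r7c5 ⇒ r7c5=3.
Step 19. [r6c7∈{2,6}] 2 has one home in row 6: r6c7. So r6c7=2.
Step 20. [r5c7∈{6}] r5c7 has the single candidate 6 ⇒ r5c7=6.
Step 21. [r4c3∈{4,6,9}] in row 4, 6 fits only at r4c3, so r4c3=6.
Step 22. [r6c4∈{5}] only 5 remains possible at r6c4 ⇒ r6c4=5.
Step 23. [r5c3∈{4,5,9}] 5 has one home in col 3: r5c3 ⇒ r5c3=5.
Step 24. [r2c1∈{9}] r2c1 has the single candidate 9, so r2c1=9.
Step 25. [r5c6∈{3,4,9}] row 5 places 9 nowhere but r5c6. So r5c6=9.
Step 26. [r6c6∈{4}] r6c6 has the single candidate 4 ⇒ r6c6=4.
Step 27. [r2c3∈{1,4}] r2c3 is the only open cell in col 3 admitting 4. So r2c3=4.
Step 28. [r3c9∈{1,4,6}] r3c9 is the only open cell in row 3 admitting 4, so r3c9=4.
Step 29. [r2c8∈{6}] nothing but 6 survives at r2c8. So r2c8=6.
Step 30. [r2c2∈{1}] r2c2 is down to just 1 ⇒ r2c2=1.
Step 31. [r3c4∈{1,3}] row 3 places 1 nowhere but r3c4. So r3c4=1.
Step 32. [r5c1∈{2}] r5c1 has the single candidate 2. So r5c1=2.
Step 33. [r7c8∈{9}] nothing but 9 survives at r7c8. So r7c8=9.
Step 34. [r6c3∈{9}] only 9 remains possible at r6c3. So r6c3=9.
Step 35. [r9c5∈{8}] r9c5 has the single candidate 8. So r9c5=8.
Step 36. [r7c1∈{8}] nothing but 8 survives at r7c1. So r7c1=8.
Step 37. [r3c1∈{5}] only 5 remains possible at r3c1 ⇒ r3c1=5.
Step 38. [r6c5∈{6}] nothing but 6 survives at r6c5 ⇒ r6c5=6.
Step 39. [r4c9∈{9}] nothing but 9 survives at r4c9 ⇒ r4c9=9.
Step 40. [r3c2∈{6}] r3c2's peers cover all but 6, so r3c2=6.
Step 41. [r5c5∈{1}] r5c5's peers cover all but 1 ⇒ r5c5=1.
Step 42. [r9c9∈{5}] r9c9 has the single candidate 5 ⇒ r9c9=5.
Step 43. [r5c4∈{3}] only 3 remains possible at r5c4 ⇒ r5c4=3.
Step 44. [r3c6∈{3}] r3c6 has the single candidate 3 ⇒ r3c6=3.
Step 45. [r7c3∈{1}] only 1 remains possible at r7c3, so r7c3=1.
Step 46. [r8c8∈{3}] nothing but 3 survives at r8c8 ⇒ r8c8=3.
Step 47. [r2c4∈{7}] r2c4's peers cover all but 7. So r2c4=7.
Step 48. [r1c5∈{4}] only 4 remains possible at r1c5, so r1c5=4.
Step 49. [r1c9∈{1}] r1c9 has the single candidate 1 ⇒ r1c9=1.
Step 50. [r5c2∈{4}] r5c2's peers cover all but 4, so r5c2=4.
Step 51. [r4c8∈{4}] r4c8 has the single candidate 4, so r4c8=4.
Step 52. [r7c2∈{2}] r7c2 is down to just 2 ⇒ r7c2=2.
Step 53. [r7c9∈{6}] nothing but 6 survives at r7c9, so r7c9=6.

Answer: 3 7 8 2 4 6 9 5 1 / 9 1 4 7 5 8 3 6 2 / 5 6 2 1 9 3 8 7 4 / 1 3 6 8 7 2 5 4 9 / 2 4 5 3 1 9 6 8 7 / 7 8 9 5 6 4 2 1 3 / 8 2 1 4 3 5 7 9 6 / 6 5 7 9 2 1 4 3 8 / 4 9 3 6 8 7 1 2 5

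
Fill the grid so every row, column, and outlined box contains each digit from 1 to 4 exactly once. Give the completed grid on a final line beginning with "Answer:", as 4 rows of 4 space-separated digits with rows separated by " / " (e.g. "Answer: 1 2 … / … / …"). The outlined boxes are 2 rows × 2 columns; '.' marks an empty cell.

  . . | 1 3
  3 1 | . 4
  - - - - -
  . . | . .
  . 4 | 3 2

Step 1. [r1c2∈{2}] r1c2 is down to just 2, so r1c2=2.
Step 2. [r3c4∈{1}] nothing but 1 survives at r3c4. So r3c4=1.
Step 3. [r2c3∈{2}] nothing but 2 survives at r2c3 ⇒ r2c3=2.
Step 4. [r3c2∈{3}] r3c2 is down to just 3. So r3c2=3.
Step 5. [r4c1∈{1}] nothing but 1 survives at r4c1 ⇒ r4c1=1.
Step 6. [r1c1∈{4}] r1c1's peers cover all but 4. So r1c1=4.
Step 7. [r3c3∈{4}] r3c3 has the single candidate 4. So r3c3=4.
Step 8. [r3c1∈{2}] r3c1 has the single candidate 2 ⇒ r3c1=2.

Answer: 4 2 1 3 / 3 1 2 4 / 2 3 4 1 / 1 4 3 2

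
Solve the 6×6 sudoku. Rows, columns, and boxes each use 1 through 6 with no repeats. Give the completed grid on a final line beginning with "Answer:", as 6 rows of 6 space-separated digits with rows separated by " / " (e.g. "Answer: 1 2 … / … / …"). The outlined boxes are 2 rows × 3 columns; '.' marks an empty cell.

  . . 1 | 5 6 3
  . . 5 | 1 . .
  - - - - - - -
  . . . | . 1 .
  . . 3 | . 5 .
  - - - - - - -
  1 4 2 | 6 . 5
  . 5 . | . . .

Step 1. [r1c2∈{2}] r1c2's peers cover all but 2, so r1c2=2.
Step 2. [r3c2∈{6}] nothing but 6 survives at r3c2, so r3c2=6.
Step 3. [r6c1∈{3,6}] r6c1 is the only open cell in box 5 admitting 3, so r6c1=3.
Step 4. [r3c3∈{4}] r3c3 has the single candidate 4. So r3c3=4.
Step 5. [r3c6∈{2}] r3c6 has the single candidate 2 ⇒ r3c6=2.
Step 6. [r2c6∈{4}] nothing but 4 survives at r2c6, so r2c6=4.
Step 7. [r6c4∈{2,4}] col 4 places 2 nowhere but r6c4 ⇒ r6c4=2.
Step 8. [r4c4∈{4}] r4c4's peers cover all but 4. So r4c4=4.
Step 9. [r4c6∈{6}] r4c6 has the single candidate 6 ⇒ r4c6=6.
Step 10. [r2c2∈{3}] r2c2's peers cover all but 3, so r2c2=3.
Step 11. [r2c1∈{6}] nothing but 6 survives at r2c1, so r2c1=6.
Step 12. [r6c6∈{1}] r6c6's peers cover all but 1. So r6c6=1.
Step 13. [r2c5∈{2}] nothing but 2 survives at r2c5 ⇒ r2c5=2.
Step 14. [r3c1∈{5}] r3c1's peers cover all but 5, so r3c1=5.
Step 15. [r4c1∈{2}] r4c1 is down to just 2. So r4c1=2.
Step 16. [r5c5∈{3}] nothing but 3 survives at r5c5. So r5c5=3.
Step 17. [r6c5∈{4}] r6c5 is down to just 4 ⇒ r6c5=4.
Step 18. [r4c2∈{1}] only 1 remains possible at r4c2, so r4c2=1.
Step 19. [r6c3∈{6}] nothing but 6 survives at r6c3 ⇒ r6c3=6.
Step 20. [r1c1∈{4}] r1c1's peers cover all but 4 ⇒ r1c1=4.
Step 21. [r3c4∈{3}] r3c4 is down to just 3 ⇒ r3c4=3.

Answer: 4 2 1 5 6 3 / 6 3 5 1 2 4 / 5 6 4 3 1 2 / 2 1 3 4 5 6 / 1 4 2 6 3 5 / 3 5 6 2 4 1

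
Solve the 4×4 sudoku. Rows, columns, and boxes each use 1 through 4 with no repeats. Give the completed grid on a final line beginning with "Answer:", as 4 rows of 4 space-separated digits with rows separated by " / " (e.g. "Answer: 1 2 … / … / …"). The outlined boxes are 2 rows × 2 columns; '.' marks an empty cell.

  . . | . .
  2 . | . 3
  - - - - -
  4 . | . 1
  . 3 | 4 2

Step 1. [r2c3∈{1}] r2c3 is down to just 1 ⇒ r2c3=1.
Step 2. [r1c2∈{1,4}] in col 2, 1 fits only at r1c2. So r1c2=1.
Step 3. [r3c2∈{2}] nothing but 2 survives at r3c2 ⇒ r3c2=2.
Step 4. [r1c3∈{2}] nothing but 2 survives at r1c3 ⇒ r1c3=2.
Step 5. [r3c3∈{3}] r3c3 is down to just 3. So r3c3=3.
Step 6. [r1c4∈{4}] only 4 remains possible at r1c4, so r1c4=4.
Step 7. [r4c1∈{1}] nothing but 1 survives at r4c1, so r4c1=1.
Step 8. [r1c1∈{3}] r1c1's peers cover all but 3 ⇒ r1c1=3.
Step 9. [r2c2∈{4}] only 4 remains possible at r2c2. So r2c2=4.

Answer: 3 1 2 4 / 2 4 1 3 / 4 2 3 1 / 1 3 4 2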